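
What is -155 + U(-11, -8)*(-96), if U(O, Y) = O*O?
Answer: -11771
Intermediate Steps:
U(O, Y) = O²
-155 + U(-11, -8)*(-96) = -155 + (-11)²*(-96) = -155 + 121*(-96) = -155 - 11616 = -11771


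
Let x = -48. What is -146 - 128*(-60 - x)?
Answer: 1390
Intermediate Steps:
-146 - 128*(-60 - x) = -146 - 128*(-60 - 1*(-48)) = -146 - 128*(-60 + 48) = -146 - 128*(-12) = -146 + 1536 = 1390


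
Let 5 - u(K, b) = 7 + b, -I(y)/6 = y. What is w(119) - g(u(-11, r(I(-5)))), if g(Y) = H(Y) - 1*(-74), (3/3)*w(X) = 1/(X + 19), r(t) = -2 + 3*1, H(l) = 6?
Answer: -11039/138 ≈ -79.993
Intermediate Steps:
I(y) = -6*y
r(t) = 1 (r(t) = -2 + 3 = 1)
w(X) = 1/(19 + X) (w(X) = 1/(X + 19) = 1/(19 + X))
u(K, b) = -2 - b (u(K, b) = 5 - (7 + b) = 5 + (-7 - b) = -2 - b)
g(Y) = 80 (g(Y) = 6 - 1*(-74) = 6 + 74 = 80)
w(119) - g(u(-11, r(I(-5)))) = 1/(19 + 119) - 1*80 = 1/138 - 80 = -11039/138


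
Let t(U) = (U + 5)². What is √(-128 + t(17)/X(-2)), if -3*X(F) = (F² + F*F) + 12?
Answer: I*√5015/5 ≈ 14.163*I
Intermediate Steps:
t(U) = (5 + U)²
X(F) = -4 - 2*F²/3 (X(F) = -((F² + F*F) + 12)/3 = -((F² + F²) + 12)/3 = -(2*F² + 12)/3 = -(12 + 2*F²)/3 = -4 - 2*F²/3)
√(-128 + t(17)/X(-2)) = √(-128 + (5 + 17)²/(-4 - ⅔*(-2)²)) = √(-128 + 22²/(-4 - ⅔*4)) = √(-128 + 484/(-4 - 8/3)) = √(-128 + 484/(-20/3)) = √(-128 + 484*(-3/20)) = √(-128 - 363/5) = √(-1003/5) = I*√5015/5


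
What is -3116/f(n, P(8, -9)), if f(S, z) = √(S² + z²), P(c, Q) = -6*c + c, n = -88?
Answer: -779*√146/292 ≈ -32.235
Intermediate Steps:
P(c, Q) = -5*c
-3116/f(n, P(8, -9)) = -3116/√((-88)² + (-5*8)²) = -3116/√(7744 + (-40)²) = -3116/√(7744 + 1600) = -3116*√146/1168 = -779*√146/292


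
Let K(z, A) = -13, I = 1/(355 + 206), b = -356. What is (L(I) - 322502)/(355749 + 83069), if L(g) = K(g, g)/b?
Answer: -114810699/156219208 ≈ -0.73493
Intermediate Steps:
I = 1/561 ≈ 0.0017825
L(g) = 13/356 (L(g) = -13/(-356) = -13*(-1/356) = 13/356)
(L(I) - 322502)/(355749 + 83069) = (13/356 - 322502)/(355749 + 83069) = -114810699/356/438818 = -114810699/356*1/438818 = -114810699/156219208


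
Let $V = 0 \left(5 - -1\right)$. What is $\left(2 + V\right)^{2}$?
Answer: $4$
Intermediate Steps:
$V = 0$ ($V = 0 \left(5 + 1\right) = 0 \cdot 6 = 0$)
$\left(2 + V\right)^{2} = \left(2 + 0\right)^{2} = 2^{2} = 4$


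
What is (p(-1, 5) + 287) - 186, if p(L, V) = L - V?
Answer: 95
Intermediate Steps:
(p(-1, 5) + 287) - 186 = ((-1 - 1*5) + 287) - 186 = ((-1 - 5) + 287) - 186 = (-6 + 287) - 186 = 281 - 186 = 95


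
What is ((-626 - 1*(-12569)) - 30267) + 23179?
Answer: 4855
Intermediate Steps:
((-626 - 1*(-12569)) - 30267) + 23179 = ((-626 + 12569) - 30267) + 23179 = (11943 - 30267) + 23179 = -18324 + 23179 = 4855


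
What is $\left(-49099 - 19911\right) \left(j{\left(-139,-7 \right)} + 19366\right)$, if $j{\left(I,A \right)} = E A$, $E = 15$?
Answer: $-1329201610$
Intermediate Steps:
$j{\left(I,A \right)} = 15 A$
$\left(-49099 - 19911\right) \left(j{\left(-139,-7 \right)} + 19366\right) = \left(-49099 - 19911\right) \left(15 \left(-7\right) + 19366\right) = - 69010 \left(-105 + 19366\right) = \left(-69010\right) 19261 = -1329201610$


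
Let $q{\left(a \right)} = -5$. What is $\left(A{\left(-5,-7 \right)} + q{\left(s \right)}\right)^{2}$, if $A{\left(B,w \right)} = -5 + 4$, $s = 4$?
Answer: $36$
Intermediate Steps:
$A{\left(B,w \right)} = -1$
$\left(A{\left(-5,-7 \right)} + q{\left(s \right)}\right)^{2} = \left(-1 - 5\right)^{2} = \left(-6\right)^{2} = 36$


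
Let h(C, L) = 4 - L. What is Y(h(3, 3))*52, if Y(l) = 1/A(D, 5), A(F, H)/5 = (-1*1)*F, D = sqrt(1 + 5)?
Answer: -26*sqrt(6)/15 ≈ -4.2458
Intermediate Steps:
D = sqrt(6) ≈ 2.4495
A(F, H) = -5*F (A(F, H) = 5*((-1*1)*F) = 5*(-F) = -5*F)
Y(l) = -sqrt(6)/30 (Y(l) = 1/(-5*sqrt(6)) = -sqrt(6)/30)
Y(h(3, 3))*52 = -sqrt(6)/30*52 = -26*sqrt(6)/15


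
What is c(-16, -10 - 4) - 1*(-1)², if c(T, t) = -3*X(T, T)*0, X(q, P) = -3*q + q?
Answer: -1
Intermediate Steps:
X(q, P) = -2*q
c(T, t) = 0 (c(T, t) = -(-6)*T*0 = (6*T)*0 = 0)
c(-16, -10 - 4) - 1*(-1)² = 0 - 1*(-1)² = 0 - 1*1 = 0 - 1 = -1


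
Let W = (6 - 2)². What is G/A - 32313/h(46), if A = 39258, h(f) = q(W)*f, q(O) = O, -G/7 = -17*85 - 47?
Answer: -630428485/14446944 ≈ -43.638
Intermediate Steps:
G = 10444 (G = -7*(-17*85 - 47) = -7*(-1445 - 47) = -7*(-1492) = 10444)
W = 16 (W = 4² = 16)
h(f) = 16*f
G/A - 32313/h(46) = 10444/39258 - 32313/(16*46) = 10444*(1/39258) - 32313/736 = 5222/19629 - 32313*1/736 = 5222/19629 - 32313/736 = -630428485/14446944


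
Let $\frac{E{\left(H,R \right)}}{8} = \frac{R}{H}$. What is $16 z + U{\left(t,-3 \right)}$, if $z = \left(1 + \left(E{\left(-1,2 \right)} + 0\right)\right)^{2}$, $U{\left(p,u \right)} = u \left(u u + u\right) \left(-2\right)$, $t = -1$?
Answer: $3636$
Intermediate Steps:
$E{\left(H,R \right)} = \frac{8 R}{H}$ ($E{\left(H,R \right)} = 8 \frac{R}{H} = \frac{8 R}{H}$)
$U{\left(p,u \right)} = - 2 u \left(u + u^{2}\right)$ ($U{\left(p,u \right)} = u \left(u^{2} + u\right) \left(-2\right) = u \left(u + u^{2}\right) \left(-2\right) = - 2 u \left(u + u^{2}\right)$)
$z = 225$ ($z = \left(1 + \left(8 \cdot 2 \frac{1}{-1} + 0\right)\right)^{2} = \left(1 + \left(8 \cdot 2 \left(-1\right) + 0\right)\right)^{2} = \left(1 + \left(-16 + 0\right)\right)^{2} = \left(1 - 16\right)^{2} = \left(-15\right)^{2} = 225$)
$16 z + U{\left(t,-3 \right)} = 16 \cdot 225 + 2 \left(-3\right)^{2} \left(-1 - -3\right) = 3600 + 2 \cdot 9 \left(-1 + 3\right) = 3600 + 2 \cdot 9 \cdot 2 = 3600 + 36 = 3636$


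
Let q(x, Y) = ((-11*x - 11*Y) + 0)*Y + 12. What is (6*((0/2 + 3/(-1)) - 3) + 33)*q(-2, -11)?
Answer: 4683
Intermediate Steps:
q(x, Y) = 12 + Y*(-11*Y - 11*x) (q(x, Y) = ((-11*Y - 11*x) + 0)*Y + 12 = (-11*Y - 11*x)*Y + 12 = Y*(-11*Y - 11*x) + 12 = 12 + Y*(-11*Y - 11*x))
(6*((0/2 + 3/(-1)) - 3) + 33)*q(-2, -11) = (6*((0/2 + 3/(-1)) - 3) + 33)*(12 - 11*(-11)² - 11*(-11)*(-2)) = (6*((0*(½) + 3*(-1)) - 3) + 33)*(12 - 11*121 - 242) = (6*((0 - 3) - 3) + 33)*(12 - 1331 - 242) = (6*(-3 - 3) + 33)*(-1561) = (6*(-6) + 33)*(-1561) = (-36 + 33)*(-1561) = -3*(-1561) = 4683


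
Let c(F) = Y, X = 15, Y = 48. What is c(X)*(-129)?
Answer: -6192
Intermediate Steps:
c(F) = 48
c(X)*(-129) = 48*(-129) = -6192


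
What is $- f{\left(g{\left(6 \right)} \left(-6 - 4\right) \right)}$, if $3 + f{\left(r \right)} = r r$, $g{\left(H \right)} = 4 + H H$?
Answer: $-159997$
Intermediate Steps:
$g{\left(H \right)} = 4 + H^{2}$
$f{\left(r \right)} = -3 + r^{2}$ ($f{\left(r \right)} = -3 + r r = -3 + r^{2}$)
$- f{\left(g{\left(6 \right)} \left(-6 - 4\right) \right)} = - (-3 + \left(\left(4 + 6^{2}\right) \left(-6 - 4\right)\right)^{2}) = - (-3 + \left(\left(4 + 36\right) \left(-10\right)\right)^{2}) = - (-3 + \left(40 \left(-10\right)\right)^{2}) = - (-3 + \left(-400\right)^{2}) = - (-3 + 160000) = \left(-1\right) 159997 = -159997$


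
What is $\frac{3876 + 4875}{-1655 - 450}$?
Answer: $- \frac{8751}{2105} \approx -4.1572$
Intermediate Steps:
$\frac{3876 + 4875}{-1655 - 450} = \frac{8751}{-2105} = 8751 \left(- \frac{1}{2105}\right) = - \frac{8751}{2105}$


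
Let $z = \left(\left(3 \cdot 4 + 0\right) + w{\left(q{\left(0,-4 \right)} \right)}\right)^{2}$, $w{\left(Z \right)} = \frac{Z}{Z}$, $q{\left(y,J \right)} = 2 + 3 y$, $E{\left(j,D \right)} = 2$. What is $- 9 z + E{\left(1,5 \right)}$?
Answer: $-1519$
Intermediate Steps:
$w{\left(Z \right)} = 1$
$z = 169$ ($z = \left(\left(3 \cdot 4 + 0\right) + 1\right)^{2} = \left(\left(12 + 0\right) + 1\right)^{2} = \left(12 + 1\right)^{2} = 13^{2} = 169$)
$- 9 z + E{\left(1,5 \right)} = \left(-9\right) 169 + 2 = -1521 + 2 = -1519$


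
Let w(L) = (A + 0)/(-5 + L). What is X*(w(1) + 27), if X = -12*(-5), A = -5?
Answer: 1695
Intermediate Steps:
X = 60
w(L) = -5/(-5 + L) (w(L) = (-5 + 0)/(-5 + L) = -5/(-5 + L))
X*(w(1) + 27) = 60*(-5/(-5 + 1) + 27) = 60*(-5/(-4) + 27) = 60*(-5*(-¼) + 27) = 60*(5/4 + 27) = 60*(113/4) = 1695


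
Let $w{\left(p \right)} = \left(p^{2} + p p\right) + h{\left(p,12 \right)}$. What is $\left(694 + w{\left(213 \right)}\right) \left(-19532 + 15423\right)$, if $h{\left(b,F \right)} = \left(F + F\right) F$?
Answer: $-376877480$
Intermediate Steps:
$h{\left(b,F \right)} = 2 F^{2}$ ($h{\left(b,F \right)} = 2 F F = 2 F^{2}$)
$w{\left(p \right)} = 288 + 2 p^{2}$ ($w{\left(p \right)} = \left(p^{2} + p p\right) + 2 \cdot 12^{2} = \left(p^{2} + p^{2}\right) + 2 \cdot 144 = 2 p^{2} + 288 = 288 + 2 p^{2}$)
$\left(694 + w{\left(213 \right)}\right) \left(-19532 + 15423\right) = \left(694 + \left(288 + 2 \cdot 213^{2}\right)\right) \left(-19532 + 15423\right) = \left(694 + \left(288 + 2 \cdot 45369\right)\right) \left(-4109\right) = \left(694 + \left(288 + 90738\right)\right) \left(-4109\right) = \left(694 + 91026\right) \left(-4109\right) = 91720 \left(-4109\right) = -376877480$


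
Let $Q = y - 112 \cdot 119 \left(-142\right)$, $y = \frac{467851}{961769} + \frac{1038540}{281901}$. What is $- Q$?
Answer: $- \frac{171041076749894185}{90374547623} \approx -1.8926 \cdot 10^{6}$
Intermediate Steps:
$y = \frac{376907747337}{90374547623}$ ($y = 467851 \cdot \frac{1}{961769} + 1038540 \cdot \frac{1}{281901} = \frac{467851}{961769} + \frac{346180}{93967} = \frac{376907747337}{90374547623} \approx 4.1705$)
$Q = \frac{171041076749894185}{90374547623}$ ($Q = \frac{376907747337}{90374547623} - 112 \cdot 119 \left(-142\right) = \frac{376907747337}{90374547623} - 13328 \left(-142\right) = \frac{376907747337}{90374547623} - -1892576 = \frac{376907747337}{90374547623} + 1892576 = \frac{171041076749894185}{90374547623} \approx 1.8926 \cdot 10^{6}$)
$- Q = \left(-1\right) \frac{171041076749894185}{90374547623} = - \frac{171041076749894185}{90374547623}$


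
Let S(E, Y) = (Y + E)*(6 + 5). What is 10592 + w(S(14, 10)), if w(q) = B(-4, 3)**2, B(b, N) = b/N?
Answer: 95344/9 ≈ 10594.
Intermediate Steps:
S(E, Y) = 11*E + 11*Y (S(E, Y) = (E + Y)*11 = 11*E + 11*Y)
w(q) = 16/9 (w(q) = (-4/3)**2 = 16/9)
10592 + w(S(14, 10)) = 10592 + 16/9 = 95344/9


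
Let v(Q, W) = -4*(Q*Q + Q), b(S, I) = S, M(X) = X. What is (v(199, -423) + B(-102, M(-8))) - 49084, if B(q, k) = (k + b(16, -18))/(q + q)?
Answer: -10622486/51 ≈ -2.0828e+5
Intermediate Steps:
v(Q, W) = -4*Q - 4*Q**2 (v(Q, W) = -4*(Q**2 + Q) = -4*(Q + Q**2) = -4*Q - 4*Q**2)
B(q, k) = (16 + k)/(2*q) (B(q, k) = (k + 16)/(q + q) = (16 + k)/((2*q)) = (16 + k)*(1/(2*q)) = (16 + k)/(2*q))
(v(199, -423) + B(-102, M(-8))) - 49084 = (-4*199*(1 + 199) + (1/2)*(16 - 8)/(-102)) - 49084 = (-4*199*200 + (1/2)*(-1/102)*8) - 49084 = (-159200 - 2/51) - 49084 = -8119202/51 - 49084 = -10622486/51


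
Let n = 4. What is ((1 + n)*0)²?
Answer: 0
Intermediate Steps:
((1 + n)*0)² = ((1 + 4)*0)² = (5*0)² = 0² = 0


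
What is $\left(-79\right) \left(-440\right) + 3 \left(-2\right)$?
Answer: $34754$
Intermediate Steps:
$\left(-79\right) \left(-440\right) + 3 \left(-2\right) = 34760 - 6 = 34754$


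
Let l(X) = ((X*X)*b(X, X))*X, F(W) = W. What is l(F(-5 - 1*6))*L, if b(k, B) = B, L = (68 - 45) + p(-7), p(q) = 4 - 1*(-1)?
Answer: 409948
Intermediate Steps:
p(q) = 5 (p(q) = 4 + 1 = 5)
L = 28 (L = (68 - 45) + 5 = 23 + 5 = 28)
l(X) = X⁴ (l(X) = ((X*X)*X)*X = (X²*X)*X = X³*X = X⁴)
l(F(-5 - 1*6))*L = (-5 - 1*6)⁴*28 = (-5 - 6)⁴*28 = (-11)⁴*28 = 14641*28 = 409948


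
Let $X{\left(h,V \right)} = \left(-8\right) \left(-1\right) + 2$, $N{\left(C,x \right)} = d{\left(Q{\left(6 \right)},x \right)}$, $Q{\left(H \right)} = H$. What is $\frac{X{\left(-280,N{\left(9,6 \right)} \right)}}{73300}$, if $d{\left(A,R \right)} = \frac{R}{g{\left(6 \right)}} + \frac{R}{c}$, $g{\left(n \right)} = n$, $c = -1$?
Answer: $\frac{1}{7330} \approx 0.00013643$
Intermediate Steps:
$d{\left(A,R \right)} = - \frac{5 R}{6}$ ($d{\left(A,R \right)} = \frac{R}{6} + \frac{R}{-1} = R \frac{1}{6} + R \left(-1\right) = \frac{R}{6} - R = - \frac{5 R}{6}$)
$N{\left(C,x \right)} = - \frac{5 x}{6}$
$X{\left(h,V \right)} = 10$ ($X{\left(h,V \right)} = 8 + 2 = 10$)
$\frac{X{\left(-280,N{\left(9,6 \right)} \right)}}{73300} = \frac{10}{73300} = 10 \cdot \frac{1}{73300} = \frac{1}{7330}$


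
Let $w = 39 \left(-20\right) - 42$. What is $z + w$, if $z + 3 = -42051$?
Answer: $-42876$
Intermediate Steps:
$z = -42054$ ($z = -3 - 42051 = -42054$)
$w = -822$ ($w = -780 - 42 = -822$)
$z + w = -42054 - 822 = -42876$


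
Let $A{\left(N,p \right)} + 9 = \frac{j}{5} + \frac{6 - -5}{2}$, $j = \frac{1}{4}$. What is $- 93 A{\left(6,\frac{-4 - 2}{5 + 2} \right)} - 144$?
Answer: $\frac{3537}{20} \approx 176.85$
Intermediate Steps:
$j = \frac{1}{4} \approx 0.25$
$A{\left(N,p \right)} = - \frac{69}{20}$ ($A{\left(N,p \right)} = -9 + \left(\frac{1}{4 \cdot 5} + \frac{6 - -5}{2}\right) = -9 + \left(\frac{1}{4} \cdot \frac{1}{5} + \left(6 + 5\right) \frac{1}{2}\right) = -9 + \left(\frac{1}{20} + 11 \cdot \frac{1}{2}\right) = -9 + \left(\frac{1}{20} + \frac{11}{2}\right) = -9 + \frac{111}{20} = - \frac{69}{20}$)
$- 93 A{\left(6,\frac{-4 - 2}{5 + 2} \right)} - 144 = \left(-93\right) \left(- \frac{69}{20}\right) - 144 = \frac{6417}{20} - 144 = \frac{3537}{20}$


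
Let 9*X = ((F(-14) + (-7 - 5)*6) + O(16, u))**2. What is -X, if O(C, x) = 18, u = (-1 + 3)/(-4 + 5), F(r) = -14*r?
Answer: -20164/9 ≈ -2240.4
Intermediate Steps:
u = 2 (u = 2/1 = 2*1 = 2)
X = 20164/9 (X = ((-14*(-14) + (-7 - 5)*6) + 18)**2/9 = ((196 - 12*6) + 18)**2/9 = ((196 - 72) + 18)**2/9 = (124 + 18)**2/9 = (1/9)*142**2 = (1/9)*20164 = 20164/9 ≈ 2240.4)
-X = -1*20164/9 = -20164/9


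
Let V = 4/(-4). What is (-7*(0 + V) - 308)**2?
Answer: 90601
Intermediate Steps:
V = -1 (V = 4*(-1/4) = -1)
(-7*(0 + V) - 308)**2 = (-7*(0 - 1) - 308)**2 = (-7*(-1) - 308)**2 = (7 - 308)**2 = (-301)**2 = 90601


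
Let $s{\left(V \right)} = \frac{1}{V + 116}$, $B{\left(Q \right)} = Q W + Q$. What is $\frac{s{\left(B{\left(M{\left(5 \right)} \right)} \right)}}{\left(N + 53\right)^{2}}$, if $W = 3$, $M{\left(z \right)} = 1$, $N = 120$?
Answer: $\frac{1}{3591480} \approx 2.7844 \cdot 10^{-7}$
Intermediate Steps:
$B{\left(Q \right)} = 4 Q$ ($B{\left(Q \right)} = Q 3 + Q = 3 Q + Q = 4 Q$)
$s{\left(V \right)} = \frac{1}{116 + V}$
$\frac{s{\left(B{\left(M{\left(5 \right)} \right)} \right)}}{\left(N + 53\right)^{2}} = \frac{1}{\left(116 + 4 \cdot 1\right) \left(120 + 53\right)^{2}} = \frac{1}{\left(116 + 4\right) 173^{2}} = \frac{1}{120 \cdot 29929} = \frac{1}{120} \cdot \frac{1}{29929} = \frac{1}{3591480}$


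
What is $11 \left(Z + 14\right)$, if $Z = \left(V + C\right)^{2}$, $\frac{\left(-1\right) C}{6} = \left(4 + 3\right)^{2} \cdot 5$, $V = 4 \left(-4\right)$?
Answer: $24290310$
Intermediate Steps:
$V = -16$
$C = -1470$ ($C = - 6 \left(4 + 3\right)^{2} \cdot 5 = - 6 \cdot 7^{2} \cdot 5 = - 6 \cdot 49 \cdot 5 = \left(-6\right) 245 = -1470$)
$Z = 2208196$ ($Z = \left(-16 - 1470\right)^{2} = \left(-1486\right)^{2} = 2208196$)
$11 \left(Z + 14\right) = 11 \left(2208196 + 14\right) = 11 \cdot 2208210 = 24290310$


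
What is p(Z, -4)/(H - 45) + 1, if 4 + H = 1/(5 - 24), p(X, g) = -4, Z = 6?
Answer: 252/233 ≈ 1.0815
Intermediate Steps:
H = -77/19 (H = -4 + 1/(5 - 24) = -4 + 1/(-19) = -4 - 1/19 = -77/19 ≈ -4.0526)
p(Z, -4)/(H - 45) + 1 = -4/(-77/19 - 45) + 1 = -4/(-932/19) + 1 = -19/932*(-4) + 1 = 19/233 + 1 = 252/233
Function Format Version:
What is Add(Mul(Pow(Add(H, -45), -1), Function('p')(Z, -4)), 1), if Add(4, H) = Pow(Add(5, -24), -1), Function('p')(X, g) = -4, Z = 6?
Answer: Rational(252, 233) ≈ 1.0815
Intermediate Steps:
H = Rational(-77, 19) (H = Add(-4, Pow(Add(5, -24), -1)) = Add(-4, Pow(-19, -1)) = Add(-4, Rational(-1, 19)) = Rational(-77, 19) ≈ -4.0526)
Add(Mul(Pow(Add(H, -45), -1), Function('p')(Z, -4)), 1) = Add(Mul(Pow(Add(Rational(-77, 19), -45), -1), -4), 1) = Add(Mul(Pow(Rational(-932, 19), -1), -4), 1) = Add(Mul(Rational(-19, 932), -4), 1) = Add(Rational(19, 233), 1) = Rational(252, 233)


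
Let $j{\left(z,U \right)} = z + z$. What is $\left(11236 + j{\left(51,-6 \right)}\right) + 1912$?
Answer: $13250$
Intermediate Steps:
$j{\left(z,U \right)} = 2 z$
$\left(11236 + j{\left(51,-6 \right)}\right) + 1912 = \left(11236 + 2 \cdot 51\right) + 1912 = \left(11236 + 102\right) + 1912 = 11338 + 1912 = 13250$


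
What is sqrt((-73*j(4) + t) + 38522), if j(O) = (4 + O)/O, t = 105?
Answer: sqrt(38481) ≈ 196.17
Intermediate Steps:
j(O) = (4 + O)/O
sqrt((-73*j(4) + t) + 38522) = sqrt((-73*(4 + 4)/4 + 105) + 38522) = sqrt((-73*8/4 + 105) + 38522) = sqrt((-73*2 + 105) + 38522) = sqrt((-146 + 105) + 38522) = sqrt(-41 + 38522) = sqrt(38481)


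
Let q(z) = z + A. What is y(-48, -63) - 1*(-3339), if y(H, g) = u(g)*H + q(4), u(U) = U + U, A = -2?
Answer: 9389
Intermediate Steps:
u(U) = 2*U
q(z) = -2 + z (q(z) = z - 2 = -2 + z)
y(H, g) = 2 + 2*H*g (y(H, g) = (2*g)*H + (-2 + 4) = 2*H*g + 2 = 2 + 2*H*g)
y(-48, -63) - 1*(-3339) = (2 + 2*(-48)*(-63)) - 1*(-3339) = (2 + 6048) + 3339 = 6050 + 3339 = 9389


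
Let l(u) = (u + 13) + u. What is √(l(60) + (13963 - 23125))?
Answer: I*√9029 ≈ 95.021*I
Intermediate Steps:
l(u) = 13 + 2*u (l(u) = (13 + u) + u = 13 + 2*u)
√(l(60) + (13963 - 23125)) = √((13 + 2*60) + (13963 - 23125)) = √((13 + 120) - 9162) = √(133 - 9162) = √(-9029) = I*√9029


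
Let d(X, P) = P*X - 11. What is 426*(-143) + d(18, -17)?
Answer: -61235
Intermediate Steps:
d(X, P) = -11 + P*X
426*(-143) + d(18, -17) = 426*(-143) + (-11 - 17*18) = -60918 + (-11 - 306) = -60918 - 317 = -61235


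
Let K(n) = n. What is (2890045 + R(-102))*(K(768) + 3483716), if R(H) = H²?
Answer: 10106568133316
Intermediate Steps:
(2890045 + R(-102))*(K(768) + 3483716) = (2890045 + (-102)²)*(768 + 3483716) = (2890045 + 10404)*3484484 = 2900449*3484484 = 10106568133316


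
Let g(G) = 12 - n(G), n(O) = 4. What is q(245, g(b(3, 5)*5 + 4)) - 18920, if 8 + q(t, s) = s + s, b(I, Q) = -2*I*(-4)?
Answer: -18912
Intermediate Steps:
b(I, Q) = 8*I
g(G) = 8 (g(G) = 12 - 1*4 = 12 - 4 = 8)
q(t, s) = -8 + 2*s (q(t, s) = -8 + (s + s) = -8 + 2*s)
q(245, g(b(3, 5)*5 + 4)) - 18920 = (-8 + 2*8) - 18920 = (-8 + 16) - 18920 = 8 - 18920 = -18912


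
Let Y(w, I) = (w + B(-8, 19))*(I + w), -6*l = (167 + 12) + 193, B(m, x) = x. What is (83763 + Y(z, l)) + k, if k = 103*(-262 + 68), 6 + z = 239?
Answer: 106873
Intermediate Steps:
z = 233 (z = -6 + 239 = 233)
l = -62 (l = -((167 + 12) + 193)/6 = -(179 + 193)/6 = -1/6*372 = -62)
Y(w, I) = (19 + w)*(I + w) (Y(w, I) = (w + 19)*(I + w) = (19 + w)*(I + w))
k = -19982 (k = 103*(-194) = -19982)
(83763 + Y(z, l)) + k = (83763 + (233**2 + 19*(-62) + 19*233 - 62*233)) - 19982 = (83763 + (54289 - 1178 + 4427 - 14446)) - 19982 = (83763 + 43092) - 19982 = 126855 - 19982 = 106873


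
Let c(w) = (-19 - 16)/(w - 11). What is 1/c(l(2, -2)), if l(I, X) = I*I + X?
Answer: 9/35 ≈ 0.25714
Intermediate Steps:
l(I, X) = X + I² (l(I, X) = I² + X = X + I²)
c(w) = -35/(-11 + w)
1/c(l(2, -2)) = 1/(-35/(-11 + (-2 + 2²))) = 1/(-35/(-11 + (-2 + 4))) = 1/(-35/(-11 + 2)) = 1/(-35/(-9)) = 1/(-35*(-⅑)) = 1/(35/9) = 9/35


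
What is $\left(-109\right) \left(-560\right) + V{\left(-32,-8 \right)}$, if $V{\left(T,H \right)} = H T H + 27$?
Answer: $59019$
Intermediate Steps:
$V{\left(T,H \right)} = 27 + T H^{2}$ ($V{\left(T,H \right)} = T H^{2} + 27 = 27 + T H^{2}$)
$\left(-109\right) \left(-560\right) + V{\left(-32,-8 \right)} = \left(-109\right) \left(-560\right) + \left(27 - 32 \left(-8\right)^{2}\right) = 61040 + \left(27 - 2048\right) = 61040 - 2021 = 59019$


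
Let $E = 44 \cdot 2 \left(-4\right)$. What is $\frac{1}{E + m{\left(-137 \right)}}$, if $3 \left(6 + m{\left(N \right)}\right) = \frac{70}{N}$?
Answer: $- \frac{411}{147208} \approx -0.002792$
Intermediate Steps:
$m{\left(N \right)} = -6 + \frac{70}{3 N}$ ($m{\left(N \right)} = -6 + \frac{70 \frac{1}{N}}{3} = -6 + \frac{70}{3 N}$)
$E = -352$ ($E = 88 \left(-4\right) = -352$)
$\frac{1}{E + m{\left(-137 \right)}} = \frac{1}{-352 - \left(6 - \frac{70}{3 \left(-137\right)}\right)} = \frac{1}{-352 + \left(-6 + \frac{70}{3} \left(- \frac{1}{137}\right)\right)} = \frac{1}{-352 - \frac{2536}{411}} = \frac{1}{- \frac{147208}{411}} = - \frac{411}{147208}$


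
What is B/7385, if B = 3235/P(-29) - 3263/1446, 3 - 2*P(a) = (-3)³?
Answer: 308591/10678710 ≈ 0.028898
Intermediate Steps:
P(a) = 15 (P(a) = 3/2 - ½*(-3)³ = 3/2 - ½*(-27) = 3/2 + 27/2 = 15)
B = 308591/1446 (B = 3235/15 - 3263/1446 = 3235*(1/15) - 3263*1/1446 = 647/3 - 3263/1446 = 308591/1446 ≈ 213.41)
B/7385 = (308591/1446)/7385 = (308591/1446)*(1/7385) = 308591/10678710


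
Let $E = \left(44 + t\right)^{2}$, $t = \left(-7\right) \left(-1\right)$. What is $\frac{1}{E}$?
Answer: $\frac{1}{2601} \approx 0.00038447$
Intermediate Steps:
$t = 7$
$E = 2601$ ($E = \left(44 + 7\right)^{2} = 51^{2} = 2601$)
$\frac{1}{E} = \frac{1}{2601}$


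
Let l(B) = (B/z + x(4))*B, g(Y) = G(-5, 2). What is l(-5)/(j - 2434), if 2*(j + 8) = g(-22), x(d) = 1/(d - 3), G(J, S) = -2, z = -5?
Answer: 10/2443 ≈ 0.0040933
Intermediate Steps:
x(d) = 1/(-3 + d)
g(Y) = -2
j = -9 (j = -8 + (½)*(-2) = -8 - 1 = -9)
l(B) = B*(1 - B/5) (l(B) = (B/(-5) + 1/(-3 + 4))*B = (B*(-⅕) + 1/1)*B = (-B/5 + 1)*B = (1 - B/5)*B = B*(1 - B/5))
l(-5)/(j - 2434) = ((⅕)*(-5)*(5 - 1*(-5)))/(-9 - 2434) = ((⅕)*(-5)*(5 + 5))/(-2443) = ((⅕)*(-5)*10)*(-1/2443) = -10*(-1/2443) = 10/2443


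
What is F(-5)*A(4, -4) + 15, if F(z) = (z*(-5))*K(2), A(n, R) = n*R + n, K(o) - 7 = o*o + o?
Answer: -3885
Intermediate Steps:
K(o) = 7 + o + o**2 (K(o) = 7 + (o*o + o) = 7 + (o**2 + o) = 7 + (o + o**2) = 7 + o + o**2)
A(n, R) = n + R*n (A(n, R) = R*n + n = n + R*n)
F(z) = -65*z (F(z) = (z*(-5))*(7 + 2 + 2**2) = (-5*z)*(7 + 2 + 4) = -5*z*13 = -65*z)
F(-5)*A(4, -4) + 15 = (-65*(-5))*(4*(1 - 4)) + 15 = 325*(4*(-3)) + 15 = 325*(-12) + 15 = -3900 + 15 = -3885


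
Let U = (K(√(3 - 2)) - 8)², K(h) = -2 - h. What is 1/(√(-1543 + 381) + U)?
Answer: 121/15803 - I*√1162/15803 ≈ 0.0076568 - 0.0021571*I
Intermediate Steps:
U = 121 (U = ((-2 - √(3 - 2)) - 8)² = ((-2 - √1) - 8)² = ((-2 - 1*1) - 8)² = ((-2 - 1) - 8)² = (-3 - 8)² = (-11)² = 121)
1/(√(-1543 + 381) + U) = 1/(√(-1543 + 381) + 121) = 1/(√(-1162) + 121) = 1/(I*√1162 + 121) = 1/(121 + I*√1162)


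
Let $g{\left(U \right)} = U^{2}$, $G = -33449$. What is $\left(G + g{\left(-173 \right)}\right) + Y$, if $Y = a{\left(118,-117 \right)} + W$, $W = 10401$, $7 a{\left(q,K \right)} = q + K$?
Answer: $\frac{48168}{7} \approx 6881.1$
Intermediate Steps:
$a{\left(q,K \right)} = \frac{K}{7} + \frac{q}{7}$ ($a{\left(q,K \right)} = \frac{q + K}{7} = \frac{K + q}{7} = \frac{K}{7} + \frac{q}{7}$)
$Y = \frac{72808}{7}$ ($Y = \left(\frac{1}{7} \left(-117\right) + \frac{1}{7} \cdot 118\right) + 10401 = \left(- \frac{117}{7} + \frac{118}{7}\right) + 10401 = \frac{1}{7} + 10401 = \frac{72808}{7} \approx 10401.0$)
$\left(G + g{\left(-173 \right)}\right) + Y = \left(-33449 + \left(-173\right)^{2}\right) + \frac{72808}{7} = \left(-33449 + 29929\right) + \frac{72808}{7} = -3520 + \frac{72808}{7} = \frac{48168}{7}$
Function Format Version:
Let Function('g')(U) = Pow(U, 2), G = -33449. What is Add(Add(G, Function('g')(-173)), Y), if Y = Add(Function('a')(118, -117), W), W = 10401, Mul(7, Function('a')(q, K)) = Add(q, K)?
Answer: Rational(48168, 7) ≈ 6881.1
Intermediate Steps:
Function('a')(q, K) = Add(Mul(Rational(1, 7), K), Mul(Rational(1, 7), q)) (Function('a')(q, K) = Mul(Rational(1, 7), Add(q, K)) = Mul(Rational(1, 7), Add(K, q)) = Add(Mul(Rational(1, 7), K), Mul(Rational(1, 7), q)))
Y = Rational(72808, 7) (Y = Add(Add(Mul(Rational(1, 7), -117), Mul(Rational(1, 7), 118)), 10401) = Add(Add(Rational(-117, 7), Rational(118, 7)), 10401) = Add(Rational(1, 7), 10401) = Rational(72808, 7) ≈ 10401.)
Add(Add(G, Function('g')(-173)), Y) = Add(Add(-33449, Pow(-173, 2)), Rational(72808, 7)) = Add(Add(-33449, 29929), Rational(72808, 7)) = Add(-3520, Rational(72808, 7)) = Rational(48168, 7)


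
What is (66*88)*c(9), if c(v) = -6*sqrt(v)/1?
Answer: -104544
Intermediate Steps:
c(v) = -6*sqrt(v) (c(v) = -6*sqrt(v)*1 = -6*sqrt(v))
(66*88)*c(9) = (66*88)*(-6*sqrt(9)) = 5808*(-6*3) = 5808*(-18) = -104544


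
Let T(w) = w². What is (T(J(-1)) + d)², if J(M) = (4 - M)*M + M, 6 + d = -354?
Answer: 104976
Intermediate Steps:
d = -360 (d = -6 - 354 = -360)
J(M) = M + M*(4 - M) (J(M) = M*(4 - M) + M = M + M*(4 - M))
(T(J(-1)) + d)² = ((-(5 - 1*(-1)))² - 360)² = ((-(5 + 1))² - 360)² = ((-1*6)² - 360)² = ((-6)² - 360)² = (36 - 360)² = (-324)² = 104976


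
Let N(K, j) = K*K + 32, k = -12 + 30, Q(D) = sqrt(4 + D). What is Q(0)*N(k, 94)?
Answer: 712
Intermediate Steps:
k = 18
N(K, j) = 32 + K**2 (N(K, j) = K**2 + 32 = 32 + K**2)
Q(0)*N(k, 94) = sqrt(4 + 0)*(32 + 18**2) = sqrt(4)*(32 + 324) = 2*356 = 712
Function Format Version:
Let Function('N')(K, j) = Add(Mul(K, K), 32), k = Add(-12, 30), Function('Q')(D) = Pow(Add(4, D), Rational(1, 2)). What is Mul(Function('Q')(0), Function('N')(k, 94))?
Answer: 712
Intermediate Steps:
k = 18
Function('N')(K, j) = Add(32, Pow(K, 2)) (Function('N')(K, j) = Add(Pow(K, 2), 32) = Add(32, Pow(K, 2)))
Mul(Function('Q')(0), Function('N')(k, 94)) = Mul(Pow(Add(4, 0), Rational(1, 2)), Add(32, Pow(18, 2))) = Mul(Pow(4, Rational(1, 2)), Add(32, 324)) = Mul(2, 356) = 712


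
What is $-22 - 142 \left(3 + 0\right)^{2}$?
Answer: $-1300$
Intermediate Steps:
$-22 - 142 \left(3 + 0\right)^{2} = -22 - 142 \cdot 3^{2} = -22 - 1278 = -1300$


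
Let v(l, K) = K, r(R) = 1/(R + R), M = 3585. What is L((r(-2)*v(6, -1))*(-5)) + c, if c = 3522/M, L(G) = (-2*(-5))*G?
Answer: -27527/2390 ≈ -11.518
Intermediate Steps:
r(R) = 1/(2*R)
L(G) = 10*G
c = 1174/1195 (c = 3522/3585 = 3522*(1/3585) = 1174/1195 ≈ 0.98243)
L((r(-2)*v(6, -1))*(-5)) + c = 10*((((½)/(-2))*(-1))*(-5)) + 1174/1195 = 10*((((½)*(-½))*(-1))*(-5)) + 1174/1195 = 10*(-¼*(-1)*(-5)) + 1174/1195 = 10*((¼)*(-5)) + 1174/1195 = 10*(-5/4) + 1174/1195 = -25/2 + 1174/1195 = -27527/2390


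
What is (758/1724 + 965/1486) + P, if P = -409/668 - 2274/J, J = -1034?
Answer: 295952835815/110594387948 ≈ 2.6760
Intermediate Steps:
P = 548063/345356 (P = -409/668 - 2274/(-1034) = -409*1/668 - 2274*(-1/1034) = -409/668 + 1137/517 = 548063/345356 ≈ 1.5870)
(758/1724 + 965/1486) + P = (758/1724 + 965/1486) + 548063/345356 = (758*(1/1724) + 965*(1/1486)) + 548063/345356 = (379/862 + 965/1486) + 548063/345356 = 348756/320233 + 548063/345356 = 295952835815/110594387948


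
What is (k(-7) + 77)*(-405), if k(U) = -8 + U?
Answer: -25110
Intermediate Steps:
(k(-7) + 77)*(-405) = ((-8 - 7) + 77)*(-405) = (-15 + 77)*(-405) = 62*(-405) = -25110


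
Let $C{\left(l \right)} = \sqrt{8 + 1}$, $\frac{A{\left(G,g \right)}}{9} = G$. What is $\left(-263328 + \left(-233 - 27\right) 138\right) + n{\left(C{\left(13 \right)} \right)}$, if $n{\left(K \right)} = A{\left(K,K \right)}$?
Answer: $-299181$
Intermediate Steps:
$A{\left(G,g \right)} = 9 G$
$C{\left(l \right)} = 3$ ($C{\left(l \right)} = \sqrt{9} = 3$)
$n{\left(K \right)} = 9 K$
$\left(-263328 + \left(-233 - 27\right) 138\right) + n{\left(C{\left(13 \right)} \right)} = \left(-263328 + \left(-233 - 27\right) 138\right) + 9 \cdot 3 = \left(-263328 - 35880\right) + 27 = -299208 + 27 = -299181$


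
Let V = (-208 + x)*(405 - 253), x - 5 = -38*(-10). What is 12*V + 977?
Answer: 323825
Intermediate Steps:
x = 385 (x = 5 - 38*(-10) = 5 + 380 = 385)
V = 26904 (V = (-208 + 385)*(405 - 253) = 177*152 = 26904)
12*V + 977 = 12*26904 + 977 = 322848 + 977 = 323825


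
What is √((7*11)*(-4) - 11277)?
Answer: I*√11585 ≈ 107.63*I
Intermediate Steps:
√((7*11)*(-4) - 11277) = √(77*(-4) - 11277) = √(-308 - 11277) = √(-11585) = I*√11585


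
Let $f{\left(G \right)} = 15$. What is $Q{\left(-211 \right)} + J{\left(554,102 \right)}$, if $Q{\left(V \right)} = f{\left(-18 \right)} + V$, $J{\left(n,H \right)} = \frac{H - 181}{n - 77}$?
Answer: $- \frac{93571}{477} \approx -196.17$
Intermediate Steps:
$J{\left(n,H \right)} = \frac{-181 + H}{-77 + n}$
$Q{\left(V \right)} = 15 + V$
$Q{\left(-211 \right)} + J{\left(554,102 \right)} = \left(15 - 211\right) + \frac{-181 + 102}{-77 + 554} = -196 + \frac{1}{477} \left(-79\right) = -196 - \frac{79}{477} = - \frac{93571}{477}$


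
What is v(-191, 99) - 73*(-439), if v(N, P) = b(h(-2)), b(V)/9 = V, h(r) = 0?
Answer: 32047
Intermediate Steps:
b(V) = 9*V
v(N, P) = 0 (v(N, P) = 9*0 = 0)
v(-191, 99) - 73*(-439) = 0 - 73*(-439) = 0 - 1*(-32047) = 0 + 32047 = 32047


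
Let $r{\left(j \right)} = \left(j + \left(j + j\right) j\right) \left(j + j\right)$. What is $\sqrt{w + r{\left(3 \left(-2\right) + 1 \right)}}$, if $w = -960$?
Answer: $i \sqrt{1410} \approx 37.55 i$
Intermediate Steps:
$r{\left(j \right)} = 2 j \left(j + 2 j^{2}\right)$ ($r{\left(j \right)} = \left(j + 2 j j\right) 2 j = \left(j + 2 j^{2}\right) 2 j = 2 j \left(j + 2 j^{2}\right)$)
$\sqrt{w + r{\left(3 \left(-2\right) + 1 \right)}} = \sqrt{-960 + \left(3 \left(-2\right) + 1\right)^{2} \left(2 + 4 \left(3 \left(-2\right) + 1\right)\right)} = \sqrt{-960 + \left(-6 + 1\right)^{2} \left(2 + 4 \left(-6 + 1\right)\right)} = \sqrt{-960 + \left(-5\right)^{2} \left(2 + 4 \left(-5\right)\right)} = \sqrt{-960 + 25 \left(2 - 20\right)} = \sqrt{-960 + 25 \left(-18\right)} = \sqrt{-960 - 450} = \sqrt{-1410} = i \sqrt{1410}$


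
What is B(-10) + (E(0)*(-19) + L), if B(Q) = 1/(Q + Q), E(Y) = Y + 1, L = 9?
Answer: -201/20 ≈ -10.050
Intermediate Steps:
E(Y) = 1 + Y
B(Q) = 1/(2*Q)
B(-10) + (E(0)*(-19) + L) = (1/2)/(-10) + ((1 + 0)*(-19) + 9) = (1/2)*(-1/10) + (1*(-19) + 9) = -1/20 + (-19 + 9) = -1/20 - 10 = -201/20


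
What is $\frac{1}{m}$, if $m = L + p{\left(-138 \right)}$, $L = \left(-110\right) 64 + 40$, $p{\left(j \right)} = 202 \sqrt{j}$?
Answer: $- \frac{875}{6828869} - \frac{101 i \sqrt{138}}{27315476} \approx -0.00012813 - 4.3436 \cdot 10^{-5} i$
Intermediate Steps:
$L = -7000$ ($L = -7040 + 40 = -7000$)
$m = -7000 + 202 i \sqrt{138}$ ($m = -7000 + 202 \sqrt{-138} = -7000 + 202 i \sqrt{138} \approx -7000.0 + 2373.0 i$)
$\frac{1}{m} = \frac{1}{-7000 + 202 i \sqrt{138}}$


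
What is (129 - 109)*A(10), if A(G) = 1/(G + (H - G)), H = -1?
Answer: -20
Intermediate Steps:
A(G) = -1 (A(G) = 1/(G + (-1 - G)) = 1/(-1) = -1)
(129 - 109)*A(10) = (129 - 109)*(-1) = 20*(-1) = -20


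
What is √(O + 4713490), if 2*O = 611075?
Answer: √20076110/2 ≈ 2240.3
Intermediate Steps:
O = 611075/2 (O = (½)*611075 = 611075/2 ≈ 3.0554e+5)
√(O + 4713490) = √(611075/2 + 4713490) = √(10038055/2) = √20076110/2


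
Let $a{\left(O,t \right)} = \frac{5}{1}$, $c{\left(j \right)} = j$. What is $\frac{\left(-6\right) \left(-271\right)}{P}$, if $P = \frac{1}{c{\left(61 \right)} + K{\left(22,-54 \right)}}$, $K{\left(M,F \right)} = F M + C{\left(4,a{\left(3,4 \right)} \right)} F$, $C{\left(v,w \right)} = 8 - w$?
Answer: $-2095914$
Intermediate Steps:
$a{\left(O,t \right)} = 5$ ($a{\left(O,t \right)} = 5 \cdot 1 = 5$)
$K{\left(M,F \right)} = 3 F + F M$ ($K{\left(M,F \right)} = F M + \left(8 - 5\right) F = F M + 3 F = 3 F + F M$)
$P = - \frac{1}{1289}$ ($P = \frac{1}{61 - 54 \left(3 + 22\right)} = \frac{1}{61 - 1350} = \frac{1}{-1289} = - \frac{1}{1289} \approx -0.0007758$)
$\frac{\left(-6\right) \left(-271\right)}{P} = \frac{\left(-6\right) \left(-271\right)}{- \frac{1}{1289}} = 1626 \left(-1289\right) = -2095914$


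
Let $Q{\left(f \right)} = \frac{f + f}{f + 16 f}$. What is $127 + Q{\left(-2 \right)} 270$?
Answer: $\frac{2699}{17} \approx 158.76$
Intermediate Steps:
$Q{\left(f \right)} = \frac{2}{17}$ ($Q{\left(f \right)} = \frac{2 f}{17 f} = 2 f \frac{1}{17 f} = \frac{2}{17}$)
$127 + Q{\left(-2 \right)} 270 = 127 + \frac{2}{17} \cdot 270 = 127 + \frac{540}{17} = \frac{2699}{17}$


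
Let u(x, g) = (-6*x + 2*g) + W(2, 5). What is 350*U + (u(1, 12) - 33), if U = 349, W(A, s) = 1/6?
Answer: 732811/6 ≈ 1.2214e+5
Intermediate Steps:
W(A, s) = ⅙
u(x, g) = ⅙ - 6*x + 2*g (u(x, g) = (-6*x + 2*g) + ⅙ = ⅙ - 6*x + 2*g)
350*U + (u(1, 12) - 33) = 350*349 + ((⅙ - 6*1 + 2*12) - 33) = 122150 + ((⅙ - 6 + 24) - 33) = 122150 + (109/6 - 33) = 122150 - 89/6 = 732811/6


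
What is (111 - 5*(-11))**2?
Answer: 27556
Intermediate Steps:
(111 - 5*(-11))**2 = (111 + 55)**2 = 166**2 = 27556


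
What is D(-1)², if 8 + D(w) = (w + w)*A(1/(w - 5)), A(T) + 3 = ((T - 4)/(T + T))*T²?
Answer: 9409/1296 ≈ 7.2600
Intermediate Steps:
A(T) = -3 + T*(-4 + T)/2 (A(T) = -3 + ((T - 4)/(T + T))*T² = -3 + ((-4 + T)/((2*T)))*T² = -3 + ((-4 + T)*(1/(2*T)))*T² = -3 + ((-4 + T)/(2*T))*T² = -3 + T*(-4 + T)/2)
D(w) = -8 + 2*w*(-3 + 1/(2*(-5 + w)²) - 2/(-5 + w)) (D(w) = -8 + (w + w)*(-3 + (1/(w - 5))²/2 - 2/(w - 5)) = -8 + (2*w)*(-3 + (1/(-5 + w))²/2 - 2/(-5 + w)) = -8 + (2*w)*(-3 + 1/(2*(-5 + w)²) - 2/(-5 + w)) = -8 + 2*w*(-3 + 1/(2*(-5 + w)²) - 2/(-5 + w)))
D(-1)² = ((-200 - 49*(-1) - 6*(-1)³ + 48*(-1)²)/(25 + (-1)² - 10*(-1)))² = ((-200 + 49 - 6*(-1) + 48*1)/(25 + 1 + 10))² = ((-200 + 49 + 6 + 48)/36)² = ((1/36)*(-97))² = (-97/36)² = 9409/1296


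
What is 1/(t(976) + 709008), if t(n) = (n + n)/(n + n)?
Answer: 1/709009 ≈ 1.4104e-6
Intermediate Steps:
t(n) = 1 (t(n) = (2*n)/((2*n)) = (2*n)*(1/(2*n)) = 1)
1/(t(976) + 709008) = 1/(1 + 709008) = 1/709009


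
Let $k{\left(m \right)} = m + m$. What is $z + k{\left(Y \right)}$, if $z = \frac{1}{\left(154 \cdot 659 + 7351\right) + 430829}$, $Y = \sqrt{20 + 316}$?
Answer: $\frac{1}{539666} + 8 \sqrt{21} \approx 36.661$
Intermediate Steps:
$Y = 4 \sqrt{21}$ ($Y = \sqrt{336} = 4 \sqrt{21} \approx 18.33$)
$k{\left(m \right)} = 2 m$
$z = \frac{1}{539666}$ ($z = \frac{1}{\left(101486 + 7351\right) + 430829} = \frac{1}{108837 + 430829} = \frac{1}{539666} \approx 1.853 \cdot 10^{-6}$)
$z + k{\left(Y \right)} = \frac{1}{539666} + 2 \cdot 4 \sqrt{21} = \frac{1}{539666} + 8 \sqrt{21}$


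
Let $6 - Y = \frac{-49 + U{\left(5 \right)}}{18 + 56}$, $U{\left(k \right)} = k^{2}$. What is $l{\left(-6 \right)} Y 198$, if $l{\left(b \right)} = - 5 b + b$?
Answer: $\frac{1111968}{37} \approx 30053.0$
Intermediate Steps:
$Y = \frac{234}{37}$ ($Y = 6 - \frac{-49 + 5^{2}}{18 + 56} = 6 - \frac{-49 + 25}{74} = 6 - \left(-24\right) \frac{1}{74} = 6 - - \frac{12}{37} = 6 + \frac{12}{37} = \frac{234}{37} \approx 6.3243$)
$l{\left(b \right)} = - 4 b$
$l{\left(-6 \right)} Y 198 = \left(-4\right) \left(-6\right) \frac{234}{37} \cdot 198 = 24 \cdot \frac{234}{37} \cdot 198 = \frac{5616}{37} \cdot 198 = \frac{1111968}{37}$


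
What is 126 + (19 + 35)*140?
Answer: 7686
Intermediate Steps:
126 + (19 + 35)*140 = 126 + 54*140 = 126 + 7560 = 7686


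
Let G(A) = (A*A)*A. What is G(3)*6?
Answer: 162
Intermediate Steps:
G(A) = A³ (G(A) = A²*A = A³)
G(3)*6 = 3³*6 = 27*6 = 162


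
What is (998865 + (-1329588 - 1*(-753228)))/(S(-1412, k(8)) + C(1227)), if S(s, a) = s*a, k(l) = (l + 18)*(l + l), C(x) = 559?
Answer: -3435/4771 ≈ -0.71997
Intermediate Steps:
k(l) = 2*l*(18 + l) (k(l) = (18 + l)*(2*l) = 2*l*(18 + l))
S(s, a) = a*s
(998865 + (-1329588 - 1*(-753228)))/(S(-1412, k(8)) + C(1227)) = (998865 + (-1329588 - 1*(-753228)))/((2*8*(18 + 8))*(-1412) + 559) = (998865 + (-1329588 + 753228))/((2*8*26)*(-1412) + 559) = (998865 - 576360)/(416*(-1412) + 559) = 422505/(-587392 + 559) = 422505/(-586833) = 422505*(-1/586833) = -3435/4771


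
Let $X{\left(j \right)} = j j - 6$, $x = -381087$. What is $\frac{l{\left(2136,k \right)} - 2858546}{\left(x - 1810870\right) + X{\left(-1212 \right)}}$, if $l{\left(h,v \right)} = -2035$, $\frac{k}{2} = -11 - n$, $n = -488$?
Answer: $\frac{2860581}{723019} \approx 3.9564$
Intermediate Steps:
$k = 954$ ($k = 2 \left(-11 - -488\right) = 2 \left(-11 + 488\right) = 2 \cdot 477 = 954$)
$X{\left(j \right)} = -6 + j^{2}$ ($X{\left(j \right)} = j^{2} - 6 = -6 + j^{2}$)
$\frac{l{\left(2136,k \right)} - 2858546}{\left(x - 1810870\right) + X{\left(-1212 \right)}} = \frac{-2035 - 2858546}{\left(-381087 - 1810870\right) - \left(6 - \left(-1212\right)^{2}\right)} = - \frac{2860581}{-2191957 + \left(-6 + 1468944\right)} = - \frac{2860581}{-2191957 + 1468938} = - \frac{2860581}{-723019} = \left(-2860581\right) \left(- \frac{1}{723019}\right) = \frac{2860581}{723019}$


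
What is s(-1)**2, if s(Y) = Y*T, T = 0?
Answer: 0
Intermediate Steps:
s(Y) = 0 (s(Y) = Y*0 = 0)
s(-1)**2 = 0**2 = 0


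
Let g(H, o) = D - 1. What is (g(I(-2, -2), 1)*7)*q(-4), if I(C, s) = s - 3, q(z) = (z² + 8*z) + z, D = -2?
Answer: 420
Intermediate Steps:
q(z) = z² + 9*z
I(C, s) = -3 + s
g(H, o) = -3 (g(H, o) = -2 - 1 = -3)
(g(I(-2, -2), 1)*7)*q(-4) = (-3*7)*(-4*(9 - 4)) = -(-84)*5 = -21*(-20) = 420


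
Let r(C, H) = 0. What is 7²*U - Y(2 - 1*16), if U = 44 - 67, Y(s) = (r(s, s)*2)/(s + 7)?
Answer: -1127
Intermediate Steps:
Y(s) = 0 (Y(s) = (0*2)/(s + 7) = 0/(7 + s) = 0)
U = -23
7²*U - Y(2 - 1*16) = 7²*(-23) - 1*0 = 49*(-23) + 0 = -1127 + 0 = -1127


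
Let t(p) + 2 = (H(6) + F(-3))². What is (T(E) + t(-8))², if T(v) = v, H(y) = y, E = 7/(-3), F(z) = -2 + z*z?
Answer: 244036/9 ≈ 27115.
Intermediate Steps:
F(z) = -2 + z²
E = -7/3 (E = 7*(-⅓) = -7/3 ≈ -2.3333)
t(p) = 167 (t(p) = -2 + (6 + (-2 + (-3)²))² = -2 + (6 + (-2 + 9))² = -2 + (6 + 7)² = -2 + 13² = -2 + 169 = 167)
(T(E) + t(-8))² = (-7/3 + 167)² = (494/3)² = 244036/9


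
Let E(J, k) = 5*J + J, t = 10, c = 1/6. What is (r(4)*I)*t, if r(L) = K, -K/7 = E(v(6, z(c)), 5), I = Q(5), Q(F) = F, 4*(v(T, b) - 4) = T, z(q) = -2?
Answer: -11550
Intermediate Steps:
c = 1/6 ≈ 0.16667
v(T, b) = 4 + T/4
E(J, k) = 6*J
I = 5
K = -231 (K = -42*(4 + (1/4)*6) = -42*(4 + 3/2) = -42*11/2 = -7*33 = -231)
r(L) = -231
(r(4)*I)*t = -231*5*10 = -1155*10 = -11550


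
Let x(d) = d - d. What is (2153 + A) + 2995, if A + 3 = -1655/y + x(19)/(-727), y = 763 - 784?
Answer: 109700/21 ≈ 5223.8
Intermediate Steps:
x(d) = 0
y = -21
A = 1592/21 (A = -3 + (-1655/(-21) + 0/(-727)) = -3 + (-1655*(-1/21) + 0*(-1/727)) = -3 + (1655/21 + 0) = -3 + 1655/21 = 1592/21 ≈ 75.810)
(2153 + A) + 2995 = (2153 + 1592/21) + 2995 = 46805/21 + 2995 = 109700/21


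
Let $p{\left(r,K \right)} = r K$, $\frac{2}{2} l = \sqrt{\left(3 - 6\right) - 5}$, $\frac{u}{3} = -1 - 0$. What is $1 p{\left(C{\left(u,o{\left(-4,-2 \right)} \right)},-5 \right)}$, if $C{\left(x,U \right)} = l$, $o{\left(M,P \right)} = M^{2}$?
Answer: $- 10 i \sqrt{2} \approx - 14.142 i$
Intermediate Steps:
$u = -3$ ($u = 3 \left(-1 - 0\right) = 3 \left(-1 + 0\right) = 3 \left(-1\right) = -3$)
$l = 2 i \sqrt{2}$ ($l = \sqrt{\left(3 - 6\right) - 5} = \sqrt{-3 - 5} = \sqrt{-8} = 2 i \sqrt{2} \approx 2.8284 i$)
$C{\left(x,U \right)} = 2 i \sqrt{2}$
$p{\left(r,K \right)} = K r$
$1 p{\left(C{\left(u,o{\left(-4,-2 \right)} \right)},-5 \right)} = 1 \left(- 5 \cdot 2 i \sqrt{2}\right) = 1 \left(- 10 i \sqrt{2}\right) = - 10 i \sqrt{2}$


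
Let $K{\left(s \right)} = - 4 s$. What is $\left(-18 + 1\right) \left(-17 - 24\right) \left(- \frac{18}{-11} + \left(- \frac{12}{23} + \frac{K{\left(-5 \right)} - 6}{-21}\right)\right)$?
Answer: $\frac{236980}{759} \approx 312.23$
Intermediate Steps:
$\left(-18 + 1\right) \left(-17 - 24\right) \left(- \frac{18}{-11} + \left(- \frac{12}{23} + \frac{K{\left(-5 \right)} - 6}{-21}\right)\right) = \left(-18 + 1\right) \left(-17 - 24\right) \left(- \frac{18}{-11} + \left(- \frac{12}{23} + \frac{\left(-4\right) \left(-5\right) - 6}{-21}\right)\right) = \left(-17\right) \left(-41\right) \left(\left(-18\right) \left(- \frac{1}{11}\right) + \left(\left(-12\right) \frac{1}{23} + \left(20 - 6\right) \left(- \frac{1}{21}\right)\right)\right) = 697 \left(\frac{18}{11} + \left(- \frac{12}{23} + 14 \left(- \frac{1}{21}\right)\right)\right) = 697 \left(\frac{18}{11} - \frac{82}{69}\right) = 697 \cdot \frac{340}{759} = \frac{236980}{759}$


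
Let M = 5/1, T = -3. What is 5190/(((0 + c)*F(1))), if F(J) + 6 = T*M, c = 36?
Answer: -865/126 ≈ -6.8651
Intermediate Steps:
M = 5 (M = 5*1 = 5)
F(J) = -21 (F(J) = -6 - 3*5 = -6 - 15 = -21)
5190/(((0 + c)*F(1))) = 5190/(((0 + 36)*(-21))) = 5190/((36*(-21))) = 5190/(-756) = 5190*(-1/756) = -865/126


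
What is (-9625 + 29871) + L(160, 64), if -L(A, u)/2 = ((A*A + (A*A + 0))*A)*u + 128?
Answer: -1048556010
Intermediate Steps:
L(A, u) = -256 - 4*u*A³ (L(A, u) = -2*(((A*A + (A*A + 0))*A)*u + 128) = -2*(((A² + (A² + 0))*A)*u + 128) = -2*(((A² + A²)*A)*u + 128) = -2*(((2*A²)*A)*u + 128) = -2*((2*A³)*u + 128) = -2*(2*u*A³ + 128) = -2*(128 + 2*u*A³) = -256 - 4*u*A³)
(-9625 + 29871) + L(160, 64) = (-9625 + 29871) + (-256 - 4*64*160³) = 20246 + (-256 - 4*64*4096000) = 20246 + (-256 - 1048576000) = 20246 - 1048576256 = -1048556010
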